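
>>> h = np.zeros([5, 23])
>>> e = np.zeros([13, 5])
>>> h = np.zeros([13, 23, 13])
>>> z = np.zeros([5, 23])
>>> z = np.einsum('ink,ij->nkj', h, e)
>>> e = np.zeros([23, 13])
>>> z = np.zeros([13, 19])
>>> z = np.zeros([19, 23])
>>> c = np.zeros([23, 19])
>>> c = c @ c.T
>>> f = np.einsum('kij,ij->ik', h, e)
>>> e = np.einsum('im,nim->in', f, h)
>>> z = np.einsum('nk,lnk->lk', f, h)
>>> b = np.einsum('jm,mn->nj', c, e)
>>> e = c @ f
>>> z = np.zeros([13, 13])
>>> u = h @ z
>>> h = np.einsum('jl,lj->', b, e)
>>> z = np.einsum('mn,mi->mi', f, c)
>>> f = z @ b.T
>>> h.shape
()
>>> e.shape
(23, 13)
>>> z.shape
(23, 23)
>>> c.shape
(23, 23)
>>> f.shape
(23, 13)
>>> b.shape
(13, 23)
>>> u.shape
(13, 23, 13)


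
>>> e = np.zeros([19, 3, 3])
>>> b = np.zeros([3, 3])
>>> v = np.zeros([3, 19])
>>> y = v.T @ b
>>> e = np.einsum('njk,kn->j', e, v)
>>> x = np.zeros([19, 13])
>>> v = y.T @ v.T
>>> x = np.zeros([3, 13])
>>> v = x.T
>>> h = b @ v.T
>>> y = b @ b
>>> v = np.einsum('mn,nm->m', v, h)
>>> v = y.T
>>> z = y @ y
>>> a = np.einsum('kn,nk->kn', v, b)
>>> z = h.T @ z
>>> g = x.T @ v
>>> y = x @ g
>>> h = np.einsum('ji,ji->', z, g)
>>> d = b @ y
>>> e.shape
(3,)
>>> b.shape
(3, 3)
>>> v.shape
(3, 3)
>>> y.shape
(3, 3)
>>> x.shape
(3, 13)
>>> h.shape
()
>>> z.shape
(13, 3)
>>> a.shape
(3, 3)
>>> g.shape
(13, 3)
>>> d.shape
(3, 3)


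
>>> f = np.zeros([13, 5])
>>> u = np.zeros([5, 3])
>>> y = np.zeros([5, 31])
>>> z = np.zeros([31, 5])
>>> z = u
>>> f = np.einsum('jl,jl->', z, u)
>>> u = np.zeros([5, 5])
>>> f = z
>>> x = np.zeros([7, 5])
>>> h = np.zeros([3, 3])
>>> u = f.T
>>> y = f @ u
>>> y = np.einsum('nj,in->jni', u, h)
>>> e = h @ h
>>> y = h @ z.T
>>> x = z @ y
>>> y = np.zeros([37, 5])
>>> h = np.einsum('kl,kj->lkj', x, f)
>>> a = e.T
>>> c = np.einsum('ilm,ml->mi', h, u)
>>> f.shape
(5, 3)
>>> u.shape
(3, 5)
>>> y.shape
(37, 5)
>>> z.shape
(5, 3)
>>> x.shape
(5, 5)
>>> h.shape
(5, 5, 3)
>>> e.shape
(3, 3)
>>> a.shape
(3, 3)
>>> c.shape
(3, 5)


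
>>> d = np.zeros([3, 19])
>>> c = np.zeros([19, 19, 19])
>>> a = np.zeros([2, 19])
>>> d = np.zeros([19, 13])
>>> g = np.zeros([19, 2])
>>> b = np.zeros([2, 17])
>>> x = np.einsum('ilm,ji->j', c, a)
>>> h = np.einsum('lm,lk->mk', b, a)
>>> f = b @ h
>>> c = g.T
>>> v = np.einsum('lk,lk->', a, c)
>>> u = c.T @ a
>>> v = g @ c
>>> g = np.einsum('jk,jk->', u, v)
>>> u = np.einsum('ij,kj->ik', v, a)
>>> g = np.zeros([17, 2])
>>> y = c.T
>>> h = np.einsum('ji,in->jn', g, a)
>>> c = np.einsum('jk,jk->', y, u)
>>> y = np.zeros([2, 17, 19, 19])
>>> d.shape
(19, 13)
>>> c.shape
()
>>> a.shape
(2, 19)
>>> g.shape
(17, 2)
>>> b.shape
(2, 17)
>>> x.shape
(2,)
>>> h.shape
(17, 19)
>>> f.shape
(2, 19)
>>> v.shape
(19, 19)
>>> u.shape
(19, 2)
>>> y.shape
(2, 17, 19, 19)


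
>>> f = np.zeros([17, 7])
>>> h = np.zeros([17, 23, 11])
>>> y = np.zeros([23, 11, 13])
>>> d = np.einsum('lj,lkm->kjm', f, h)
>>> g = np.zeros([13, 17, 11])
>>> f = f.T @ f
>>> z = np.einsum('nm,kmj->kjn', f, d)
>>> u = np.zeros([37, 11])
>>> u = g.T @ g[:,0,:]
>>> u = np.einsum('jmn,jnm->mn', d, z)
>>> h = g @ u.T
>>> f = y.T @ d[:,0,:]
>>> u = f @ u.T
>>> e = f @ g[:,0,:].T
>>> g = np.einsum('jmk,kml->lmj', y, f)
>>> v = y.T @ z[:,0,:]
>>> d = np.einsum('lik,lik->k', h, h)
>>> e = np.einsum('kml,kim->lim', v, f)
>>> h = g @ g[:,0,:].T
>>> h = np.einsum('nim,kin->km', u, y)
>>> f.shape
(13, 11, 11)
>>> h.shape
(23, 7)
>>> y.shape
(23, 11, 13)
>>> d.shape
(7,)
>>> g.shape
(11, 11, 23)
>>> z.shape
(23, 11, 7)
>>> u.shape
(13, 11, 7)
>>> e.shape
(7, 11, 11)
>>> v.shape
(13, 11, 7)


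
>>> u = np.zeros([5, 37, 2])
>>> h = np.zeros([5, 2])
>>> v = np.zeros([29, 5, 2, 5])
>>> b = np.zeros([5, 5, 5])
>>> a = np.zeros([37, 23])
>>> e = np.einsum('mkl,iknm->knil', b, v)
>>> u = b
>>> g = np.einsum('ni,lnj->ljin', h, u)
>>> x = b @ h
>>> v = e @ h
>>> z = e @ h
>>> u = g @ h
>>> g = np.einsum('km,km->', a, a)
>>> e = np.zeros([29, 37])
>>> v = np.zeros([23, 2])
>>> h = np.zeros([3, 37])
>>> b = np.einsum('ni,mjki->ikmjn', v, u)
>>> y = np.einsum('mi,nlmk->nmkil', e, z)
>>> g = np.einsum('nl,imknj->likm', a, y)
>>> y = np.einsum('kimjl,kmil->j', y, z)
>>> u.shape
(5, 5, 2, 2)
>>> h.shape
(3, 37)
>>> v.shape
(23, 2)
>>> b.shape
(2, 2, 5, 5, 23)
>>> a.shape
(37, 23)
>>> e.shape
(29, 37)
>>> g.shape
(23, 5, 2, 29)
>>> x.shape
(5, 5, 2)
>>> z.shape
(5, 2, 29, 2)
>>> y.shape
(37,)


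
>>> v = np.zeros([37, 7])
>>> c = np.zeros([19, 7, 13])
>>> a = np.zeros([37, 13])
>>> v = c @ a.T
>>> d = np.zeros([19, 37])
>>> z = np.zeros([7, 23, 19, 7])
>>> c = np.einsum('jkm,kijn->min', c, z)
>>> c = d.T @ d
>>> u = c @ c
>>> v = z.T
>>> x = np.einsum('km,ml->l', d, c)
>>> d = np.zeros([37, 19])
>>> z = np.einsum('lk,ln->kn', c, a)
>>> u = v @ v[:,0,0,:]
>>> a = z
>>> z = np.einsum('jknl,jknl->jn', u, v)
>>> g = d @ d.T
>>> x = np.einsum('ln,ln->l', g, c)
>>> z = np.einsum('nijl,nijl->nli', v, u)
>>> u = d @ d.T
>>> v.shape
(7, 19, 23, 7)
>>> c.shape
(37, 37)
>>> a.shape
(37, 13)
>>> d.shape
(37, 19)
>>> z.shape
(7, 7, 19)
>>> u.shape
(37, 37)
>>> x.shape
(37,)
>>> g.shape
(37, 37)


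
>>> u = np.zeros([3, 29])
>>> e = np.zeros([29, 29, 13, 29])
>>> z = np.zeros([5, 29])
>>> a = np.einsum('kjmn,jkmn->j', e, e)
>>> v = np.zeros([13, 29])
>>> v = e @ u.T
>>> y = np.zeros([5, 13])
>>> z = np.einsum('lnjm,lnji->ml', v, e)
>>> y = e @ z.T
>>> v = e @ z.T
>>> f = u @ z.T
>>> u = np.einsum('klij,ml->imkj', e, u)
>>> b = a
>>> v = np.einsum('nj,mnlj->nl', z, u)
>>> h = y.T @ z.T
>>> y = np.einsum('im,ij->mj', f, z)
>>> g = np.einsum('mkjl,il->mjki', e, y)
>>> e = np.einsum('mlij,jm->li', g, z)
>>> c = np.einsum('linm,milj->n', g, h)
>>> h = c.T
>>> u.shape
(13, 3, 29, 29)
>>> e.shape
(13, 29)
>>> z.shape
(3, 29)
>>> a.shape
(29,)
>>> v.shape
(3, 29)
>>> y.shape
(3, 29)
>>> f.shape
(3, 3)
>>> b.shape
(29,)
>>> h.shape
(29,)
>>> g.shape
(29, 13, 29, 3)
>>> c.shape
(29,)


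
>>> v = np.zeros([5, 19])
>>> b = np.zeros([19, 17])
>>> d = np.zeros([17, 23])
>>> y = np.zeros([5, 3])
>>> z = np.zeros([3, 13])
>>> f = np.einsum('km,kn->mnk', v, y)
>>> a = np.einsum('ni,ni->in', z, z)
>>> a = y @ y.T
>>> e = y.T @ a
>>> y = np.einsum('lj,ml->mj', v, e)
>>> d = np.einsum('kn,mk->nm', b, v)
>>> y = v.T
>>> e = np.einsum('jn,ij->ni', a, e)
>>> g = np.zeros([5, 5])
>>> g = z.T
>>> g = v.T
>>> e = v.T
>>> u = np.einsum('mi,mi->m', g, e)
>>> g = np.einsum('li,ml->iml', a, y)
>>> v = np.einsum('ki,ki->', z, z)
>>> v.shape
()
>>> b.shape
(19, 17)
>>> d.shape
(17, 5)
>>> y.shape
(19, 5)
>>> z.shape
(3, 13)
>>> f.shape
(19, 3, 5)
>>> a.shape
(5, 5)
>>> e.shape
(19, 5)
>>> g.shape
(5, 19, 5)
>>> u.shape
(19,)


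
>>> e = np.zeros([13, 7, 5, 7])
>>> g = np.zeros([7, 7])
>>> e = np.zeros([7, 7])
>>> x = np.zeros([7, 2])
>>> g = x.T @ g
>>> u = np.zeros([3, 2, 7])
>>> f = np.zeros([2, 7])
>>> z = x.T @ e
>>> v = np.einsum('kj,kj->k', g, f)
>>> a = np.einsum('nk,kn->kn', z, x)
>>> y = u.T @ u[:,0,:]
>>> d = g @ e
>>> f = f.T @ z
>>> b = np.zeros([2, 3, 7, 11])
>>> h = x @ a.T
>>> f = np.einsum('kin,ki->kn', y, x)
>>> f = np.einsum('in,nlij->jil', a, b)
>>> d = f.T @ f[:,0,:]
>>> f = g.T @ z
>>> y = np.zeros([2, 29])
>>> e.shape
(7, 7)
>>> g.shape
(2, 7)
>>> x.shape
(7, 2)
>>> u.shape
(3, 2, 7)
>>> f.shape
(7, 7)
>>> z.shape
(2, 7)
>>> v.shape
(2,)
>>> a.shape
(7, 2)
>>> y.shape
(2, 29)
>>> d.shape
(3, 7, 3)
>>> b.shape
(2, 3, 7, 11)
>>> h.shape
(7, 7)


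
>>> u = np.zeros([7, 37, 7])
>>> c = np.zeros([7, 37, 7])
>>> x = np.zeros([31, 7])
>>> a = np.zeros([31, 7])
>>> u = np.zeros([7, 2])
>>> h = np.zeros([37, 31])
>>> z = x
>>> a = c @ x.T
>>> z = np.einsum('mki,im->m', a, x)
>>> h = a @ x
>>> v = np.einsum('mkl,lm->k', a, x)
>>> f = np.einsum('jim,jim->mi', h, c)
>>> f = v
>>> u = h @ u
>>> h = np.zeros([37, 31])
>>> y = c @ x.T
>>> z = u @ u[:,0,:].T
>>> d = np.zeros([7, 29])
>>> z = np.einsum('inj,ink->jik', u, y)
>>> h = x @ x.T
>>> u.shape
(7, 37, 2)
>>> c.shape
(7, 37, 7)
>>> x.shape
(31, 7)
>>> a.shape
(7, 37, 31)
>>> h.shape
(31, 31)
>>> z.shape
(2, 7, 31)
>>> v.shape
(37,)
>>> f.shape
(37,)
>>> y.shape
(7, 37, 31)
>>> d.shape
(7, 29)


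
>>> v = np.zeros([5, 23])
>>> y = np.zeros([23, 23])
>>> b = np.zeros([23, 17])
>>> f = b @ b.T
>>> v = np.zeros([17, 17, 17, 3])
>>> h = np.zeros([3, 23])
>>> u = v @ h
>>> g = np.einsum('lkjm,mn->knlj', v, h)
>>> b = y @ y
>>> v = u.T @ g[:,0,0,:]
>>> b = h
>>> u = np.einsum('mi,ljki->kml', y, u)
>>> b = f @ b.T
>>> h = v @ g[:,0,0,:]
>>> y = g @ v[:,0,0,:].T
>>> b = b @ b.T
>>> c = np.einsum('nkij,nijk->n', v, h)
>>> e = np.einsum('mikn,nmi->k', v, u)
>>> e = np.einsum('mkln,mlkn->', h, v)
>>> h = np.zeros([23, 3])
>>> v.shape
(23, 17, 17, 17)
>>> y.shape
(17, 23, 17, 23)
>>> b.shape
(23, 23)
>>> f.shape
(23, 23)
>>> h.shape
(23, 3)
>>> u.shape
(17, 23, 17)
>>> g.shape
(17, 23, 17, 17)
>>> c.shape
(23,)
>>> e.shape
()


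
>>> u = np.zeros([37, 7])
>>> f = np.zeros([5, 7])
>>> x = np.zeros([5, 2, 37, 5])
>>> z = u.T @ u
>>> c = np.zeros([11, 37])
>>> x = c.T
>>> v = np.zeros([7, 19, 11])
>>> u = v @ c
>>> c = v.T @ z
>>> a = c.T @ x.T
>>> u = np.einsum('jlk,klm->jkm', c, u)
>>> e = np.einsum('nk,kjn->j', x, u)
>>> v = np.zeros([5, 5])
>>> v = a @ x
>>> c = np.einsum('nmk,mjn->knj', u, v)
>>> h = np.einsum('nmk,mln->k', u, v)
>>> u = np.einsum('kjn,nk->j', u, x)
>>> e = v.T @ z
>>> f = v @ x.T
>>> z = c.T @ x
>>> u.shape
(7,)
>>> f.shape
(7, 19, 37)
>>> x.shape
(37, 11)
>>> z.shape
(19, 11, 11)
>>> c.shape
(37, 11, 19)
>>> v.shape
(7, 19, 11)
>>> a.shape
(7, 19, 37)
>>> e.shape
(11, 19, 7)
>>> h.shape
(37,)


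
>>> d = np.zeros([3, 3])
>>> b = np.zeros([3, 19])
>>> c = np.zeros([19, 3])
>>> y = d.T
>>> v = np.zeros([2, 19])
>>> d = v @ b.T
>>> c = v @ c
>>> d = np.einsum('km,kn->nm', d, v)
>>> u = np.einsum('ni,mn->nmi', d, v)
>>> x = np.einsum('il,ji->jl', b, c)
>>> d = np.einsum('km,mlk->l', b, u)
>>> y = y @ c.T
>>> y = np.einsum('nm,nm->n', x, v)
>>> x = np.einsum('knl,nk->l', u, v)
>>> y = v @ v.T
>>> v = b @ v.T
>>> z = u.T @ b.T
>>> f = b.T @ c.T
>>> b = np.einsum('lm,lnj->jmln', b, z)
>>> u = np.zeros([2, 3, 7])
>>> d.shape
(2,)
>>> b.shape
(3, 19, 3, 2)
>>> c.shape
(2, 3)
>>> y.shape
(2, 2)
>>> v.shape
(3, 2)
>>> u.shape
(2, 3, 7)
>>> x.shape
(3,)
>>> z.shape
(3, 2, 3)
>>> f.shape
(19, 2)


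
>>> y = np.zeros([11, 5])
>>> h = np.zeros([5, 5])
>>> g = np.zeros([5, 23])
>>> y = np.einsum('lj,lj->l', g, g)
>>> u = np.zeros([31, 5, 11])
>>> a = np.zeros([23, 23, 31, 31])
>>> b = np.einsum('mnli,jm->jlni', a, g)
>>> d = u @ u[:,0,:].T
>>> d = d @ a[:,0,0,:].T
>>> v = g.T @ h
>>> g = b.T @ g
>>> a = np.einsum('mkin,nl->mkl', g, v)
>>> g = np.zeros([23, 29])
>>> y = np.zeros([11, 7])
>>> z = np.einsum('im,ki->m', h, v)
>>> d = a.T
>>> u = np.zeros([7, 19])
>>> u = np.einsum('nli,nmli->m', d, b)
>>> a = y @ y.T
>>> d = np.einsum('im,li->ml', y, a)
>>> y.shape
(11, 7)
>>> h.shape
(5, 5)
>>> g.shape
(23, 29)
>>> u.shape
(31,)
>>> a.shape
(11, 11)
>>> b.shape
(5, 31, 23, 31)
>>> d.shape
(7, 11)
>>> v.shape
(23, 5)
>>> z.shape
(5,)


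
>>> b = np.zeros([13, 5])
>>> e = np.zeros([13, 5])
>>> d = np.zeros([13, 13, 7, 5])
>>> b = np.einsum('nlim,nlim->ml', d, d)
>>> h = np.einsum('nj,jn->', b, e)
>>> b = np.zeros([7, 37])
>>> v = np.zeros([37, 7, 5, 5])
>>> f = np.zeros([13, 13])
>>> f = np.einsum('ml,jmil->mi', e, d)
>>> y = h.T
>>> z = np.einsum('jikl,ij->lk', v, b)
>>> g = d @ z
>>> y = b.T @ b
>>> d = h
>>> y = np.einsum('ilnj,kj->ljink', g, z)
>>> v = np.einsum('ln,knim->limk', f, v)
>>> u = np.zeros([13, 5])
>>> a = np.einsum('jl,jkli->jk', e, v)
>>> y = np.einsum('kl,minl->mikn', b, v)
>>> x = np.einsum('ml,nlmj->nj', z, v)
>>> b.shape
(7, 37)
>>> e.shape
(13, 5)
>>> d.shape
()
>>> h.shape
()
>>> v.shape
(13, 5, 5, 37)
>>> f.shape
(13, 7)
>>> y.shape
(13, 5, 7, 5)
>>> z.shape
(5, 5)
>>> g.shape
(13, 13, 7, 5)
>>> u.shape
(13, 5)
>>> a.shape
(13, 5)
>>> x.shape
(13, 37)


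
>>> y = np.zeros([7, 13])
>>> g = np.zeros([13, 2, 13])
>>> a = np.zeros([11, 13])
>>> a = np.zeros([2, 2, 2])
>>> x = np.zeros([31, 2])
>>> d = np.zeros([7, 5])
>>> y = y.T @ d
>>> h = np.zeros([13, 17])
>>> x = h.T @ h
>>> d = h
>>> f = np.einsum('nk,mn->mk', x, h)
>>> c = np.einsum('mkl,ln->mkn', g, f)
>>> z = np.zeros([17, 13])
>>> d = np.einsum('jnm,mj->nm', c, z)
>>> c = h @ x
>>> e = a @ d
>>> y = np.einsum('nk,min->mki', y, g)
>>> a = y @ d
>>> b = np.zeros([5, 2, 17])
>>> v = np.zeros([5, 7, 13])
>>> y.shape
(13, 5, 2)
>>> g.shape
(13, 2, 13)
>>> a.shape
(13, 5, 17)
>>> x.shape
(17, 17)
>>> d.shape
(2, 17)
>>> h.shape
(13, 17)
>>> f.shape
(13, 17)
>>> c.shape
(13, 17)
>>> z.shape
(17, 13)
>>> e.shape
(2, 2, 17)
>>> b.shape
(5, 2, 17)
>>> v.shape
(5, 7, 13)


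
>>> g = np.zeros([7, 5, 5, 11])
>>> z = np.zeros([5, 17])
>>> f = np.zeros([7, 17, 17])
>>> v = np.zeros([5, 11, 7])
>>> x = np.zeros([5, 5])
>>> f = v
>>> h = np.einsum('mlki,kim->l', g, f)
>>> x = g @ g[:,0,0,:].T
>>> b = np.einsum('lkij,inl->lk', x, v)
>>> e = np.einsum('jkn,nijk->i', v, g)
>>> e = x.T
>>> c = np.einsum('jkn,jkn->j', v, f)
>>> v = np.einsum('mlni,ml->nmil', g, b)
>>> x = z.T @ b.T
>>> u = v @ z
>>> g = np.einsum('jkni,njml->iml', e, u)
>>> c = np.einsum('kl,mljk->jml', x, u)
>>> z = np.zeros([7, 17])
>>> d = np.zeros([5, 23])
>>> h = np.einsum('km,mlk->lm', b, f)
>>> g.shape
(7, 11, 17)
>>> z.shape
(7, 17)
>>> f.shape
(5, 11, 7)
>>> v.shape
(5, 7, 11, 5)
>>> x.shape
(17, 7)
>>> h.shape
(11, 5)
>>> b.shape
(7, 5)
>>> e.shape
(7, 5, 5, 7)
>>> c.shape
(11, 5, 7)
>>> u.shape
(5, 7, 11, 17)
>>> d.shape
(5, 23)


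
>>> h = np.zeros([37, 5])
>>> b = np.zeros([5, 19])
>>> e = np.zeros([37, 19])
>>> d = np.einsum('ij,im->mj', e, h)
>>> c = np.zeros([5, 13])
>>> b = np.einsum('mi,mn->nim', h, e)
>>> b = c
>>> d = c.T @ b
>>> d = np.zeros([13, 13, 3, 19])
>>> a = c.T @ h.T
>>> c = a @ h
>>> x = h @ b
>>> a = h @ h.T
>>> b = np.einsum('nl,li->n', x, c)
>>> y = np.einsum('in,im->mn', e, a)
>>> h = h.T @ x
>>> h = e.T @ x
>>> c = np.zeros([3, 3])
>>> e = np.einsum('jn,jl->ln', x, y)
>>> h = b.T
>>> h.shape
(37,)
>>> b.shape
(37,)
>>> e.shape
(19, 13)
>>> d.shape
(13, 13, 3, 19)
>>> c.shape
(3, 3)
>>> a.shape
(37, 37)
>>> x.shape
(37, 13)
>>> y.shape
(37, 19)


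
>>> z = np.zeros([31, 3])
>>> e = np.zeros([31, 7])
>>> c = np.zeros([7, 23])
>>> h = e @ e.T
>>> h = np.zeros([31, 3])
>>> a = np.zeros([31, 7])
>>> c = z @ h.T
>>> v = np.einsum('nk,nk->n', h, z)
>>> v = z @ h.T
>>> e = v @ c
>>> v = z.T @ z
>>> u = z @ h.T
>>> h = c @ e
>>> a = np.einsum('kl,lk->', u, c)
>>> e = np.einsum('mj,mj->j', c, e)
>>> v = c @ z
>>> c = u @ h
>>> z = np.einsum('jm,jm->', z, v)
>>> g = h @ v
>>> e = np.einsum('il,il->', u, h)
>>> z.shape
()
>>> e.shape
()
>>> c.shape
(31, 31)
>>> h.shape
(31, 31)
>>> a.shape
()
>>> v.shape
(31, 3)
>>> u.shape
(31, 31)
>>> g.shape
(31, 3)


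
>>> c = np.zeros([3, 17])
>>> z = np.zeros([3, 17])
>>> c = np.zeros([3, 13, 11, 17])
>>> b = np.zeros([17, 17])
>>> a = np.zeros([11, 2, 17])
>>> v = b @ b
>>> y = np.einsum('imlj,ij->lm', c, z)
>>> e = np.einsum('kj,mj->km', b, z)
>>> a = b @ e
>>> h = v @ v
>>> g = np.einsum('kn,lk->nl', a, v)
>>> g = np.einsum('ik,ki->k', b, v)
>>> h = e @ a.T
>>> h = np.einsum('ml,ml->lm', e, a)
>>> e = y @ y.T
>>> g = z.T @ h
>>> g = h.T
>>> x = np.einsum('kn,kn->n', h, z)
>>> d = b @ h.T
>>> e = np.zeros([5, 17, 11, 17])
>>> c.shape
(3, 13, 11, 17)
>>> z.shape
(3, 17)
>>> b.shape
(17, 17)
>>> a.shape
(17, 3)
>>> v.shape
(17, 17)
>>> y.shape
(11, 13)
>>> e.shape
(5, 17, 11, 17)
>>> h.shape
(3, 17)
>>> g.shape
(17, 3)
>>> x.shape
(17,)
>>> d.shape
(17, 3)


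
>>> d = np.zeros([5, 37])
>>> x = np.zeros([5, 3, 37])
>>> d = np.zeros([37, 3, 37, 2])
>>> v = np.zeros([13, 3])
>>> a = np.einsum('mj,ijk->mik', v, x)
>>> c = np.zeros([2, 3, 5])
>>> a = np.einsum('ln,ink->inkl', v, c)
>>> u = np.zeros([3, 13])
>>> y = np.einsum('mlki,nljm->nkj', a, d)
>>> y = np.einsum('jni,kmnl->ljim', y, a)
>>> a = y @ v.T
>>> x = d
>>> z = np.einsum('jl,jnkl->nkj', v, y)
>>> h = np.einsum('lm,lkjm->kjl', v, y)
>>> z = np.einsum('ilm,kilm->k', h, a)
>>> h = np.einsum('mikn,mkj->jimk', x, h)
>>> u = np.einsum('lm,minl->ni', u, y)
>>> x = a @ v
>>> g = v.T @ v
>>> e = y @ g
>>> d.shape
(37, 3, 37, 2)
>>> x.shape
(13, 37, 37, 3)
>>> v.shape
(13, 3)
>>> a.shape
(13, 37, 37, 13)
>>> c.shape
(2, 3, 5)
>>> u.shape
(37, 37)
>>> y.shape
(13, 37, 37, 3)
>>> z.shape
(13,)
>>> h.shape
(13, 3, 37, 37)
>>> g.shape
(3, 3)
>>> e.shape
(13, 37, 37, 3)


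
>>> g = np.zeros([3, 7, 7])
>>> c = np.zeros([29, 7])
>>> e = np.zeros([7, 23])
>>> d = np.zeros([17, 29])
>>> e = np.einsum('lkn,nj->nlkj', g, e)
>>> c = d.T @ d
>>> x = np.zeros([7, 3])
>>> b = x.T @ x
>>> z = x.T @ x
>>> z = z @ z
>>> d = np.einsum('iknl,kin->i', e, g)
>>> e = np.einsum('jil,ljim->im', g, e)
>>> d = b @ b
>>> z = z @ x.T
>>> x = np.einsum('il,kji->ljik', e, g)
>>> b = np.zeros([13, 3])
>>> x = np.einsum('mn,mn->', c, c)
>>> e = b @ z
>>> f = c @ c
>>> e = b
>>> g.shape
(3, 7, 7)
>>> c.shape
(29, 29)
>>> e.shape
(13, 3)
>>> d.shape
(3, 3)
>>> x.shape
()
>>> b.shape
(13, 3)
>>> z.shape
(3, 7)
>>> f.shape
(29, 29)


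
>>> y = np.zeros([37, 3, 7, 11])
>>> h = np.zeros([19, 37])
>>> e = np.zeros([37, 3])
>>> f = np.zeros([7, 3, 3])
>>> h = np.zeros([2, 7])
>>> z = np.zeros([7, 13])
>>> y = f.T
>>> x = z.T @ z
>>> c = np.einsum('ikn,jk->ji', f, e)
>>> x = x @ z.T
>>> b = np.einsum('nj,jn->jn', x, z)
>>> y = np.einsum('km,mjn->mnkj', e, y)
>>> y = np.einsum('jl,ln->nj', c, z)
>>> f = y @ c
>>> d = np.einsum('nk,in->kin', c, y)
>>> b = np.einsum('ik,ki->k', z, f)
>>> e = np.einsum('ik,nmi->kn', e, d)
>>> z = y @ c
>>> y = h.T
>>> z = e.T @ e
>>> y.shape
(7, 2)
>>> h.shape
(2, 7)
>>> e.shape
(3, 7)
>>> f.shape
(13, 7)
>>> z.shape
(7, 7)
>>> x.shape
(13, 7)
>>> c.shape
(37, 7)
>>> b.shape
(13,)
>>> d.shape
(7, 13, 37)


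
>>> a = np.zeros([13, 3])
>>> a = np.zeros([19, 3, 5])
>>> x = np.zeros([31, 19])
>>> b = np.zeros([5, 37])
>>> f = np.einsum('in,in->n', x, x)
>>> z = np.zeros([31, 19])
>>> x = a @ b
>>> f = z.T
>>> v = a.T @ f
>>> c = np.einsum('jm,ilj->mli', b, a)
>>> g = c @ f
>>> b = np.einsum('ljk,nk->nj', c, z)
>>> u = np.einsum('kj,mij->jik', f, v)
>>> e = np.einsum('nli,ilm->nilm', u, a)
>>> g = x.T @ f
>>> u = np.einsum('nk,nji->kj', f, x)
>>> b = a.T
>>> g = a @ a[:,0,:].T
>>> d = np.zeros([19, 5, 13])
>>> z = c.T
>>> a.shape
(19, 3, 5)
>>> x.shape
(19, 3, 37)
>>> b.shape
(5, 3, 19)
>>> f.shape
(19, 31)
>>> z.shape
(19, 3, 37)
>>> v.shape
(5, 3, 31)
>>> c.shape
(37, 3, 19)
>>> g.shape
(19, 3, 19)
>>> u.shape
(31, 3)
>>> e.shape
(31, 19, 3, 5)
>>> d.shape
(19, 5, 13)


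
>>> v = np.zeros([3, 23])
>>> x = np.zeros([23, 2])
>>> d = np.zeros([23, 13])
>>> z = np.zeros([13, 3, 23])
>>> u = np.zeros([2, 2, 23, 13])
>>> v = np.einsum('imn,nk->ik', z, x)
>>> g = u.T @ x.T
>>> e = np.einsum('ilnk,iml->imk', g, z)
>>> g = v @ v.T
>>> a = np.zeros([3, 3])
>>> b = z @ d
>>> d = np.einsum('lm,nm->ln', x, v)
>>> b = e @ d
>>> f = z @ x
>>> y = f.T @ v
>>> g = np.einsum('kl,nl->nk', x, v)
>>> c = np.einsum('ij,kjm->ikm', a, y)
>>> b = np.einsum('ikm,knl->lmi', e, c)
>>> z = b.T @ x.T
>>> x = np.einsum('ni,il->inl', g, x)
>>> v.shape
(13, 2)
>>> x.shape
(23, 13, 2)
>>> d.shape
(23, 13)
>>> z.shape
(13, 23, 23)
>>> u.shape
(2, 2, 23, 13)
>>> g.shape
(13, 23)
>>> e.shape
(13, 3, 23)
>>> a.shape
(3, 3)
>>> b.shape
(2, 23, 13)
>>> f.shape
(13, 3, 2)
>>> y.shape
(2, 3, 2)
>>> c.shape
(3, 2, 2)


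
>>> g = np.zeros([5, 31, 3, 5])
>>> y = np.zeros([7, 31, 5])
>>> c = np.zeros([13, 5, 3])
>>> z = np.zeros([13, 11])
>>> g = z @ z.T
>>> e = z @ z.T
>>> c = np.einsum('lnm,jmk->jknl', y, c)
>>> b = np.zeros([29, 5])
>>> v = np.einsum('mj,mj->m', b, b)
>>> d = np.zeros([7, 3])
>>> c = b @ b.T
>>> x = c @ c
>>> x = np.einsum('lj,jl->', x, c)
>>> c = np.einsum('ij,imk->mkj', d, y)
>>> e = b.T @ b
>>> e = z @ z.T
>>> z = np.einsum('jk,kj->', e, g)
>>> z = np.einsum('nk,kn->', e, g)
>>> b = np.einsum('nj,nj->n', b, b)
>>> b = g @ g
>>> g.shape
(13, 13)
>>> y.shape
(7, 31, 5)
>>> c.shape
(31, 5, 3)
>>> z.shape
()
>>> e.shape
(13, 13)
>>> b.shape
(13, 13)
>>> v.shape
(29,)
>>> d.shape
(7, 3)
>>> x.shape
()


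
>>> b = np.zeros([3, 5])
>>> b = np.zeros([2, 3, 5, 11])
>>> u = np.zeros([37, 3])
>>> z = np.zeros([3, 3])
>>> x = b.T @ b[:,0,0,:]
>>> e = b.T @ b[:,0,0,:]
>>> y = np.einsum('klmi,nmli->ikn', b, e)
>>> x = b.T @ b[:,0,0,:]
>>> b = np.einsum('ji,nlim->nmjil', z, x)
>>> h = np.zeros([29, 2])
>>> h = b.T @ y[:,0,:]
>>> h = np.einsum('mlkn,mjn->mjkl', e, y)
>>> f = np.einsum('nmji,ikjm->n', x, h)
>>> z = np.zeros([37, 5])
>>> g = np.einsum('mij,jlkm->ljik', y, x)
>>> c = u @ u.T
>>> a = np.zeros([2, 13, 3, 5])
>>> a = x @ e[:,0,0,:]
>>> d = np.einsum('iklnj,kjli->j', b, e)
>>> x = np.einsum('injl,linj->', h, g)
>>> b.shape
(11, 11, 3, 3, 5)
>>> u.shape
(37, 3)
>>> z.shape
(37, 5)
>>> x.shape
()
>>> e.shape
(11, 5, 3, 11)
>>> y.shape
(11, 2, 11)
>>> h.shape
(11, 2, 3, 5)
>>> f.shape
(11,)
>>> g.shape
(5, 11, 2, 3)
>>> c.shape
(37, 37)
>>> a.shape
(11, 5, 3, 11)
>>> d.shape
(5,)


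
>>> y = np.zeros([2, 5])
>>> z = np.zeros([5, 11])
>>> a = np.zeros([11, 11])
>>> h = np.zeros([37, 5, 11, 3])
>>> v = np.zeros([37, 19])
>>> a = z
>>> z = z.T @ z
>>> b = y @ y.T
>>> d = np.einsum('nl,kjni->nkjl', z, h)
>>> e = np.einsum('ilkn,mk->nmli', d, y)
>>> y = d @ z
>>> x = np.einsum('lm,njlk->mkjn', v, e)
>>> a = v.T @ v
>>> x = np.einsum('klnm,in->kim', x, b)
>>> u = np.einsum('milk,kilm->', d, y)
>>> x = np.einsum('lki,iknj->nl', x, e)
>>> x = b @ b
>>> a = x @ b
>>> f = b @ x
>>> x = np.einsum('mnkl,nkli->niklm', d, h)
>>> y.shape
(11, 37, 5, 11)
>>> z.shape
(11, 11)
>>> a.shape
(2, 2)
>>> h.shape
(37, 5, 11, 3)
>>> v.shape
(37, 19)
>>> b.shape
(2, 2)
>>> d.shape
(11, 37, 5, 11)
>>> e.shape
(11, 2, 37, 11)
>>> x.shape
(37, 3, 5, 11, 11)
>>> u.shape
()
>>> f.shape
(2, 2)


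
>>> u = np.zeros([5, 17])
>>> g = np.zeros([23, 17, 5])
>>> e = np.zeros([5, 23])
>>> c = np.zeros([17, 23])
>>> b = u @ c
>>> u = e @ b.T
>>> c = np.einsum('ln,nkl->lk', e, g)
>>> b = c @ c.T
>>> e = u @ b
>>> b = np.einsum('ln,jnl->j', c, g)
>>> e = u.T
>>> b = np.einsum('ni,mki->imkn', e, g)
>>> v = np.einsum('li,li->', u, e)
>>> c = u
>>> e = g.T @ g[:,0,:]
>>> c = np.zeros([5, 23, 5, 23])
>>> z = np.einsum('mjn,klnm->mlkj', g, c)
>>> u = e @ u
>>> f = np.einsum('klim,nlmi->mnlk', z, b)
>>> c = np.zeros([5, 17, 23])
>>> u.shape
(5, 17, 5)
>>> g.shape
(23, 17, 5)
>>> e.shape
(5, 17, 5)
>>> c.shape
(5, 17, 23)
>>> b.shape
(5, 23, 17, 5)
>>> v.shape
()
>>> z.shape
(23, 23, 5, 17)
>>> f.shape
(17, 5, 23, 23)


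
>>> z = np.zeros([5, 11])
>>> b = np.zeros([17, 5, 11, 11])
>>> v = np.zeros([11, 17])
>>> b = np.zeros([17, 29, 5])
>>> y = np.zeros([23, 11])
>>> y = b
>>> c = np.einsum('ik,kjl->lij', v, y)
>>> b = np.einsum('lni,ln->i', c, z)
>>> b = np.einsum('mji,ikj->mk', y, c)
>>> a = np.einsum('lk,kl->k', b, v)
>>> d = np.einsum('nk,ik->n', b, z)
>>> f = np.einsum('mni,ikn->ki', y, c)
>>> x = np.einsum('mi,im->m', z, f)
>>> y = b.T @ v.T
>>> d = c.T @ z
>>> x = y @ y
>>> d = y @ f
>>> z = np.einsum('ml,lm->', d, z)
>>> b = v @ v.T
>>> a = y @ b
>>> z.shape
()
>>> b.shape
(11, 11)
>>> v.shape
(11, 17)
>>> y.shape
(11, 11)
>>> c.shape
(5, 11, 29)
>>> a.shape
(11, 11)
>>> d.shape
(11, 5)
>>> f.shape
(11, 5)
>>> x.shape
(11, 11)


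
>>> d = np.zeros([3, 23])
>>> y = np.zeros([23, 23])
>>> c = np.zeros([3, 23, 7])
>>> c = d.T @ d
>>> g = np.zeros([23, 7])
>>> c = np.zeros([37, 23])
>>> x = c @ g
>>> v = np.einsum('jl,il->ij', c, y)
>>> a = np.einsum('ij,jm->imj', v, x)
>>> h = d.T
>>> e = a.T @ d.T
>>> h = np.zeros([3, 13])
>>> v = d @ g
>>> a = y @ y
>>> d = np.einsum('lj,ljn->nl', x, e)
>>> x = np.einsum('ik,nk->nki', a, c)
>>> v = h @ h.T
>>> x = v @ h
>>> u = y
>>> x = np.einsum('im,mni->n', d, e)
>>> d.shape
(3, 37)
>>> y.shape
(23, 23)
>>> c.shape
(37, 23)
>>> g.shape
(23, 7)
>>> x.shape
(7,)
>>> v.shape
(3, 3)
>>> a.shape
(23, 23)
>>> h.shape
(3, 13)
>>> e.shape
(37, 7, 3)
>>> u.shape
(23, 23)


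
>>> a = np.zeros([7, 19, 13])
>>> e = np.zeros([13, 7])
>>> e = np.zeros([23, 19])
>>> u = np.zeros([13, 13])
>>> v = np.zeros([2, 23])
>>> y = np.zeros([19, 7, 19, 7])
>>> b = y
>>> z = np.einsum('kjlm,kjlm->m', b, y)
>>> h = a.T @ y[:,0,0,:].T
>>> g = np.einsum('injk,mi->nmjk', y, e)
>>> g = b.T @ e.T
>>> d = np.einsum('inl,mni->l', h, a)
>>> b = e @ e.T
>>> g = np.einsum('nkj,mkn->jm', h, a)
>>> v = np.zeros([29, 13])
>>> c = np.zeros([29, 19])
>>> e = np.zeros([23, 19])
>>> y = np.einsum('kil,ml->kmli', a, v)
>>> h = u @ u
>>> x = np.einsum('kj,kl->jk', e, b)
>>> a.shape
(7, 19, 13)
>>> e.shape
(23, 19)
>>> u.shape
(13, 13)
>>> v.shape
(29, 13)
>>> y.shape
(7, 29, 13, 19)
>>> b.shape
(23, 23)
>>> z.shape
(7,)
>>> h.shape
(13, 13)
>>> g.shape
(19, 7)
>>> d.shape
(19,)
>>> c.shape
(29, 19)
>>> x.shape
(19, 23)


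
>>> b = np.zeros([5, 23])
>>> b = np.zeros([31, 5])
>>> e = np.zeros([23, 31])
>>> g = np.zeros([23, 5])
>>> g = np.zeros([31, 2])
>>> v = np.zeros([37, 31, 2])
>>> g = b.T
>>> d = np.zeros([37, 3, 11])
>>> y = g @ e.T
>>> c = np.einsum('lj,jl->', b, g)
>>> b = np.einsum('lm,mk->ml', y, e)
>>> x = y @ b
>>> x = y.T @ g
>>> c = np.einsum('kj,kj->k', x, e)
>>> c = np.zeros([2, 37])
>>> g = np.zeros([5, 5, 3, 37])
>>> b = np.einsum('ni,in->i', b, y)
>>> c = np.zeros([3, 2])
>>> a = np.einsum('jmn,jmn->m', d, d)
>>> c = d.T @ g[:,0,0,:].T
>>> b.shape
(5,)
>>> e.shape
(23, 31)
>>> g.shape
(5, 5, 3, 37)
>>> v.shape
(37, 31, 2)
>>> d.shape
(37, 3, 11)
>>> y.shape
(5, 23)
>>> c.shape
(11, 3, 5)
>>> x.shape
(23, 31)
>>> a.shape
(3,)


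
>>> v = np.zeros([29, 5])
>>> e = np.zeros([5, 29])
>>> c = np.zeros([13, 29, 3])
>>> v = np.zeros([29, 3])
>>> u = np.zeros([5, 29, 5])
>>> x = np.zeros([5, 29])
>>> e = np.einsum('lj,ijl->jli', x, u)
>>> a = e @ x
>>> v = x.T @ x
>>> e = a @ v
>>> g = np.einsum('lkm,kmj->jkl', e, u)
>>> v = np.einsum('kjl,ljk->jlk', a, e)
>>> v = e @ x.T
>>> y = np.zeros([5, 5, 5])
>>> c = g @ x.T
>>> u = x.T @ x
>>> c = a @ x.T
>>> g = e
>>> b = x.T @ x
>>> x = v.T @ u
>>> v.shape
(29, 5, 5)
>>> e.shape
(29, 5, 29)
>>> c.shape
(29, 5, 5)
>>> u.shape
(29, 29)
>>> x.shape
(5, 5, 29)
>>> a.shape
(29, 5, 29)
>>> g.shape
(29, 5, 29)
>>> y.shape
(5, 5, 5)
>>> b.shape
(29, 29)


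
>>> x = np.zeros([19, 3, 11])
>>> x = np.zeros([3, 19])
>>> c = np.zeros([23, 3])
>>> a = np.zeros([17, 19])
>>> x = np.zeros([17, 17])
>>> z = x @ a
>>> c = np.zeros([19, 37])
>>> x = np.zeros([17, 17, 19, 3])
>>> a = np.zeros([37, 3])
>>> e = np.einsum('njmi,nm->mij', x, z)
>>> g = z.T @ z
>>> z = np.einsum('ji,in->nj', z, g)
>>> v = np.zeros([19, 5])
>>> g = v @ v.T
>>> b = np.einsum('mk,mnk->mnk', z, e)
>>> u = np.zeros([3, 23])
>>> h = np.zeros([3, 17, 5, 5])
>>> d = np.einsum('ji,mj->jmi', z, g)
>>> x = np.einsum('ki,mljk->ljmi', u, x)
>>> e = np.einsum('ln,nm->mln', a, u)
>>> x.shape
(17, 19, 17, 23)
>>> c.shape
(19, 37)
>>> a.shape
(37, 3)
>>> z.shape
(19, 17)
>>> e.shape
(23, 37, 3)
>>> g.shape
(19, 19)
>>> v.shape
(19, 5)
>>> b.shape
(19, 3, 17)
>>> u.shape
(3, 23)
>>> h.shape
(3, 17, 5, 5)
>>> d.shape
(19, 19, 17)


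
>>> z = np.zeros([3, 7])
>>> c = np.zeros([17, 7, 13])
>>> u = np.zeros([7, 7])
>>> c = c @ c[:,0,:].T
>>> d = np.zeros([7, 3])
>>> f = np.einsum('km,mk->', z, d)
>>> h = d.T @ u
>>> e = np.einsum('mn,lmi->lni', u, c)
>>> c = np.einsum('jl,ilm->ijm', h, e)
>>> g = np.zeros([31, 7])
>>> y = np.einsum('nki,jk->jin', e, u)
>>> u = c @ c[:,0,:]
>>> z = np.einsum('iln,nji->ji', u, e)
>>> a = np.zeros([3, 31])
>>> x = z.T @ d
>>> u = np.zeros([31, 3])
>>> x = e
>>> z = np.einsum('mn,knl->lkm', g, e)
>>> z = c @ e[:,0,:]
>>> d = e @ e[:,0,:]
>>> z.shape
(17, 3, 17)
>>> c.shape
(17, 3, 17)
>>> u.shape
(31, 3)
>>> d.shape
(17, 7, 17)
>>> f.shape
()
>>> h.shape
(3, 7)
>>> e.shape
(17, 7, 17)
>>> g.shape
(31, 7)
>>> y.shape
(7, 17, 17)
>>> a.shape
(3, 31)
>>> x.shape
(17, 7, 17)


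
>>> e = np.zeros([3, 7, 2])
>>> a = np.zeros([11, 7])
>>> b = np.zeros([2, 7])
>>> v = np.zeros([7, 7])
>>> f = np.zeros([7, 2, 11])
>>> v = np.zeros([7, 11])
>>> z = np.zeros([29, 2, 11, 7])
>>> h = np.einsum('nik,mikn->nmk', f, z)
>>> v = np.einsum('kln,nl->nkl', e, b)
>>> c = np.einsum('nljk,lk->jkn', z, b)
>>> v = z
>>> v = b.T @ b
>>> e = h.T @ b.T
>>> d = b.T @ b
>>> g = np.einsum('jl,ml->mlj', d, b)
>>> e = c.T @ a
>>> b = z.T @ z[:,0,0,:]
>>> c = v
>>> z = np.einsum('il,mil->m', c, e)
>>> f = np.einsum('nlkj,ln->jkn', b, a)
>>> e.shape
(29, 7, 7)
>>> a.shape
(11, 7)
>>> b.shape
(7, 11, 2, 7)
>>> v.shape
(7, 7)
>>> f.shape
(7, 2, 7)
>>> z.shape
(29,)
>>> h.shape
(7, 29, 11)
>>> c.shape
(7, 7)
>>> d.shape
(7, 7)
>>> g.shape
(2, 7, 7)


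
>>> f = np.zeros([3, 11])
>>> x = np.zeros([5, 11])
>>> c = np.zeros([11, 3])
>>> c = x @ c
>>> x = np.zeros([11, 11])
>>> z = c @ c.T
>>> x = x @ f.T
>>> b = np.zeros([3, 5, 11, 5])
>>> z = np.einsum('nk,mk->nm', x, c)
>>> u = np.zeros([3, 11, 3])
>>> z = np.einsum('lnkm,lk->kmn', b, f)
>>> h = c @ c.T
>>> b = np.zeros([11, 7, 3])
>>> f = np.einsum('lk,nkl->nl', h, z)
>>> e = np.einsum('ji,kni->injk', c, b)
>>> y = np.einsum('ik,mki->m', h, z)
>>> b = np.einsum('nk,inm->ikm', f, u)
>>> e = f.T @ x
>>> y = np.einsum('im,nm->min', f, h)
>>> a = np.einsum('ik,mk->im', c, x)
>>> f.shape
(11, 5)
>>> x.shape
(11, 3)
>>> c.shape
(5, 3)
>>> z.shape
(11, 5, 5)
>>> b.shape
(3, 5, 3)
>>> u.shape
(3, 11, 3)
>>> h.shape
(5, 5)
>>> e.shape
(5, 3)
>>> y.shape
(5, 11, 5)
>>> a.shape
(5, 11)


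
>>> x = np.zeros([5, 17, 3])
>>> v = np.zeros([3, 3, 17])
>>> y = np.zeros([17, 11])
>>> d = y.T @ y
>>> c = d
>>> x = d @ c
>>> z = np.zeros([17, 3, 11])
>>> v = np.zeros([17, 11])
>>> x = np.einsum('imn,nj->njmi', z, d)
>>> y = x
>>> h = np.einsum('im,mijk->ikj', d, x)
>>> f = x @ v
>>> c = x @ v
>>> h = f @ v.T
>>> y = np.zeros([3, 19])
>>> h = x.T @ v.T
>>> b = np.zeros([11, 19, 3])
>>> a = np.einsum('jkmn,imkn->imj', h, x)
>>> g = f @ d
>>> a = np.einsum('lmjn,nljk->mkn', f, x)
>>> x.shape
(11, 11, 3, 17)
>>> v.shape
(17, 11)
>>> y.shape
(3, 19)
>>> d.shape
(11, 11)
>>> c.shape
(11, 11, 3, 11)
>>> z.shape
(17, 3, 11)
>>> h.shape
(17, 3, 11, 17)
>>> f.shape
(11, 11, 3, 11)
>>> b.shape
(11, 19, 3)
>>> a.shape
(11, 17, 11)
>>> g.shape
(11, 11, 3, 11)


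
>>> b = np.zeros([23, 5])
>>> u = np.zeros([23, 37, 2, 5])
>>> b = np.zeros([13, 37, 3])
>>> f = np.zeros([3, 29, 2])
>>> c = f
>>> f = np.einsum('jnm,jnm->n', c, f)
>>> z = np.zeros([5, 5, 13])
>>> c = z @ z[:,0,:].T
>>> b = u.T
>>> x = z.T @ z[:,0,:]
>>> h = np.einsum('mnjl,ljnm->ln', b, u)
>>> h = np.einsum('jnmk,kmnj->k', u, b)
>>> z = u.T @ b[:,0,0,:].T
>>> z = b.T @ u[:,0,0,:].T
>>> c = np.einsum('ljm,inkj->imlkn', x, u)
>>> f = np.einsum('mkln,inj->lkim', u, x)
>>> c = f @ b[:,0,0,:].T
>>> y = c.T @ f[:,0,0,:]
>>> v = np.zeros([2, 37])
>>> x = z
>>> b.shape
(5, 2, 37, 23)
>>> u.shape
(23, 37, 2, 5)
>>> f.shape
(2, 37, 13, 23)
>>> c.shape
(2, 37, 13, 5)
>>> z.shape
(23, 37, 2, 23)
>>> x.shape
(23, 37, 2, 23)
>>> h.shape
(5,)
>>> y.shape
(5, 13, 37, 23)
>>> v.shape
(2, 37)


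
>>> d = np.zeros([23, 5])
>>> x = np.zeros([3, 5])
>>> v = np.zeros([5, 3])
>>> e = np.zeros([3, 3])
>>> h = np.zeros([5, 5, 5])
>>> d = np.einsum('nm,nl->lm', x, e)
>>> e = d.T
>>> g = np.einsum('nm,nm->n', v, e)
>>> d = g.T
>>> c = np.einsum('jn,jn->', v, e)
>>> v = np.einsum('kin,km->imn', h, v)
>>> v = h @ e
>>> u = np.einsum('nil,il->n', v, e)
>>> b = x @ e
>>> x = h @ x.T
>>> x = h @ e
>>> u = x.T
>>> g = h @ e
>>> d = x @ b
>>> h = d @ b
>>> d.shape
(5, 5, 3)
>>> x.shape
(5, 5, 3)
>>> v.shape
(5, 5, 3)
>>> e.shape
(5, 3)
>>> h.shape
(5, 5, 3)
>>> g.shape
(5, 5, 3)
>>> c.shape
()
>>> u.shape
(3, 5, 5)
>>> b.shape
(3, 3)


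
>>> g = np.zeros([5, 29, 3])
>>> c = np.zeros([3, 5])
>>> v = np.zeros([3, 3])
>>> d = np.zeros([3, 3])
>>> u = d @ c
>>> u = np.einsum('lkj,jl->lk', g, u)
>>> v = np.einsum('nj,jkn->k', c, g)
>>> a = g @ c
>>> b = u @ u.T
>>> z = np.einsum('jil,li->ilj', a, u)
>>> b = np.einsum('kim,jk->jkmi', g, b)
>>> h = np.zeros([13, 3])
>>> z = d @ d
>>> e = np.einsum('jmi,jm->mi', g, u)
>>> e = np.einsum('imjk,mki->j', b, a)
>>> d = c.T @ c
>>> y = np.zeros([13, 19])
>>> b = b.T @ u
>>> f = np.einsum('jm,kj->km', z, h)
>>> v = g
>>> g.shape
(5, 29, 3)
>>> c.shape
(3, 5)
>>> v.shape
(5, 29, 3)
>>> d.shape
(5, 5)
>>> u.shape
(5, 29)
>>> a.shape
(5, 29, 5)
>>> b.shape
(29, 3, 5, 29)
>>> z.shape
(3, 3)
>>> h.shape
(13, 3)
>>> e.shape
(3,)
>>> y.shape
(13, 19)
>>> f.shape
(13, 3)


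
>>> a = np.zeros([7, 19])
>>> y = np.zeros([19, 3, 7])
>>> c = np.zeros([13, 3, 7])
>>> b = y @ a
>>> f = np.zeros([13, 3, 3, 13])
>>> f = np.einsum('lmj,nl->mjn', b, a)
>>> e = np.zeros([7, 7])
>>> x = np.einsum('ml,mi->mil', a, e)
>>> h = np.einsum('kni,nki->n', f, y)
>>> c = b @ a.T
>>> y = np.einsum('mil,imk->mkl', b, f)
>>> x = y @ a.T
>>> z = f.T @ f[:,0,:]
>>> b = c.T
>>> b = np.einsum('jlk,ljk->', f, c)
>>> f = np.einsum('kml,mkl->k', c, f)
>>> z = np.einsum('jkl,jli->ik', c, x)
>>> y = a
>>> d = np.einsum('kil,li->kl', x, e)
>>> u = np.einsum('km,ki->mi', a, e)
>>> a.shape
(7, 19)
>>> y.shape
(7, 19)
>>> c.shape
(19, 3, 7)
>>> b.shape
()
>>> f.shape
(19,)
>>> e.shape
(7, 7)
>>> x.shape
(19, 7, 7)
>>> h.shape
(19,)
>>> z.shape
(7, 3)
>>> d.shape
(19, 7)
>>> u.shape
(19, 7)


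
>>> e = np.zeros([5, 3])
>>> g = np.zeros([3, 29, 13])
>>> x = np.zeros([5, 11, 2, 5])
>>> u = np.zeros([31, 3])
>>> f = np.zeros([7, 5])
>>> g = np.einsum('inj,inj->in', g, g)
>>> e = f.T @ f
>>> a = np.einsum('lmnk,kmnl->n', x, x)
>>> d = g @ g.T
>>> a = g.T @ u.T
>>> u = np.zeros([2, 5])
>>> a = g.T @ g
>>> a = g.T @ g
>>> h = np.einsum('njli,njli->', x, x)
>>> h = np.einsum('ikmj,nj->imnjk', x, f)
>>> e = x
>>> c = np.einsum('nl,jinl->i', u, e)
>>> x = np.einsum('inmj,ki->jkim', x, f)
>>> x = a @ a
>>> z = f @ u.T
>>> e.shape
(5, 11, 2, 5)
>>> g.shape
(3, 29)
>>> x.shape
(29, 29)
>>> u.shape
(2, 5)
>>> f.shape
(7, 5)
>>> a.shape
(29, 29)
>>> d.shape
(3, 3)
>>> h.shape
(5, 2, 7, 5, 11)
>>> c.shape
(11,)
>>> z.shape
(7, 2)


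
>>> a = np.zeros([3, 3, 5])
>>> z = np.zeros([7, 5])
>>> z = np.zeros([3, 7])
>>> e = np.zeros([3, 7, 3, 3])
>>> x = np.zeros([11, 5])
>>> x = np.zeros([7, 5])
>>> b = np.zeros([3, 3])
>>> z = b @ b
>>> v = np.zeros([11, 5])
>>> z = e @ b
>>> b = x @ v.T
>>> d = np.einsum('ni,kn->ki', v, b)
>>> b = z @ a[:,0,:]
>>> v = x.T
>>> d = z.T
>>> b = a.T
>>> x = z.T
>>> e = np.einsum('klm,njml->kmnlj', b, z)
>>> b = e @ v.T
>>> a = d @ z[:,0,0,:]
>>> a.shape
(3, 3, 7, 3)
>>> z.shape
(3, 7, 3, 3)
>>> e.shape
(5, 3, 3, 3, 7)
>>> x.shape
(3, 3, 7, 3)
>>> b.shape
(5, 3, 3, 3, 5)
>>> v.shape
(5, 7)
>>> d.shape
(3, 3, 7, 3)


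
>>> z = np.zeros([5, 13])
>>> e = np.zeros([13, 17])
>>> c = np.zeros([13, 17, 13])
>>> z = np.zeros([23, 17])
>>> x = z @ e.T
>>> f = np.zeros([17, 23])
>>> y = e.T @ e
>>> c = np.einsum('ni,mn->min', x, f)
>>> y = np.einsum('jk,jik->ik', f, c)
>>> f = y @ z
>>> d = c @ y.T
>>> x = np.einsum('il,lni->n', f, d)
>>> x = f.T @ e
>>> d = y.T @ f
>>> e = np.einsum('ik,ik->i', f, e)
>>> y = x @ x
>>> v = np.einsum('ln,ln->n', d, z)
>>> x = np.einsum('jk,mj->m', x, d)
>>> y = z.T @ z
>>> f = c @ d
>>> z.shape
(23, 17)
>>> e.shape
(13,)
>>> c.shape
(17, 13, 23)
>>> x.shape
(23,)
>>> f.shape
(17, 13, 17)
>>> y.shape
(17, 17)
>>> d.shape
(23, 17)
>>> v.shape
(17,)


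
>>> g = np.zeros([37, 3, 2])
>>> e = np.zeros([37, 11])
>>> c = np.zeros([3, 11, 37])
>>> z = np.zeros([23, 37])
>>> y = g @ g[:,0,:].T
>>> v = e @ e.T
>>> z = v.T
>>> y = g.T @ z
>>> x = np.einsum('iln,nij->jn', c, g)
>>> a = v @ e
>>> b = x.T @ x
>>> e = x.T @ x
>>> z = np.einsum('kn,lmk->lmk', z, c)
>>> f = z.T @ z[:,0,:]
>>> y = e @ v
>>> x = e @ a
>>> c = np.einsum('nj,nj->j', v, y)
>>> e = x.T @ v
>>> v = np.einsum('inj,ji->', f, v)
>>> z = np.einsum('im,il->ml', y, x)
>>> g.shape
(37, 3, 2)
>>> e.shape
(11, 37)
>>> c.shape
(37,)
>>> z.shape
(37, 11)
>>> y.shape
(37, 37)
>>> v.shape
()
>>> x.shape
(37, 11)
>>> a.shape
(37, 11)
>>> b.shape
(37, 37)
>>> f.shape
(37, 11, 37)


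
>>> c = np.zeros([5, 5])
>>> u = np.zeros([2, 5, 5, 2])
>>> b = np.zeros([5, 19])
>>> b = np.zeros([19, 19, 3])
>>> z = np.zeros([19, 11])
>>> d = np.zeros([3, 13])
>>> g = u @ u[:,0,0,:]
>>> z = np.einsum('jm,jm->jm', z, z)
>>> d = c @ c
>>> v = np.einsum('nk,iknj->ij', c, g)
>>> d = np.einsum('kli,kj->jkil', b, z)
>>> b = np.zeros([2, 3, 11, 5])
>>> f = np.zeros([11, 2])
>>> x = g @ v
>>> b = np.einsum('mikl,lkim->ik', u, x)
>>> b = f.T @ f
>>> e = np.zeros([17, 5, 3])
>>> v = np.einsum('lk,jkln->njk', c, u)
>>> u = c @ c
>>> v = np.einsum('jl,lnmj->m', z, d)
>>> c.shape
(5, 5)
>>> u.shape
(5, 5)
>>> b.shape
(2, 2)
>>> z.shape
(19, 11)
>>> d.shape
(11, 19, 3, 19)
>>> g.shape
(2, 5, 5, 2)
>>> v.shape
(3,)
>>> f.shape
(11, 2)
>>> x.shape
(2, 5, 5, 2)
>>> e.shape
(17, 5, 3)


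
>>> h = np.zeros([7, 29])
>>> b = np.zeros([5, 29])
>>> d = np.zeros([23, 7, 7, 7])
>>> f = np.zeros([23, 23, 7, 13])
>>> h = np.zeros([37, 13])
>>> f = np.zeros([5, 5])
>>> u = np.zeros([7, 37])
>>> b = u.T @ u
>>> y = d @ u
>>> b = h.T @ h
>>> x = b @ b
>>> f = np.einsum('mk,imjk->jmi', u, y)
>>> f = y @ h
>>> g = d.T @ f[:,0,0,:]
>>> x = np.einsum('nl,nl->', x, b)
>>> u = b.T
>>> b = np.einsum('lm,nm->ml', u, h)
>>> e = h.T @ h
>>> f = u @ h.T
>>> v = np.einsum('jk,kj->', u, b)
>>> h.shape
(37, 13)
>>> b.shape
(13, 13)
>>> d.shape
(23, 7, 7, 7)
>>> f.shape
(13, 37)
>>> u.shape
(13, 13)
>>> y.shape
(23, 7, 7, 37)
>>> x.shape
()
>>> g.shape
(7, 7, 7, 13)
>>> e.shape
(13, 13)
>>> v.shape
()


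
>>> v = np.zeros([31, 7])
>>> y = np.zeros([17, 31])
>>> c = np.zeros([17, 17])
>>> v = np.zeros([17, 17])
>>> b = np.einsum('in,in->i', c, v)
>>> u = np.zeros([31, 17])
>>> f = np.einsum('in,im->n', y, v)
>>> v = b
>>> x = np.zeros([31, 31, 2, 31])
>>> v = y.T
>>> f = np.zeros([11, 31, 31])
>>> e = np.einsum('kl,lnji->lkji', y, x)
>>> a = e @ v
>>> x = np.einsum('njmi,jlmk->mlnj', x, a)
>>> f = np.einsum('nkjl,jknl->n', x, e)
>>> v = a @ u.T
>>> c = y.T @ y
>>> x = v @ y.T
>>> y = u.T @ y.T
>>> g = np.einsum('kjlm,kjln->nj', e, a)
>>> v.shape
(31, 17, 2, 31)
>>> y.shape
(17, 17)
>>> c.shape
(31, 31)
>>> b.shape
(17,)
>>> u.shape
(31, 17)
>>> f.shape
(2,)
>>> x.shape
(31, 17, 2, 17)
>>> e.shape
(31, 17, 2, 31)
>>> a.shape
(31, 17, 2, 17)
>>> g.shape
(17, 17)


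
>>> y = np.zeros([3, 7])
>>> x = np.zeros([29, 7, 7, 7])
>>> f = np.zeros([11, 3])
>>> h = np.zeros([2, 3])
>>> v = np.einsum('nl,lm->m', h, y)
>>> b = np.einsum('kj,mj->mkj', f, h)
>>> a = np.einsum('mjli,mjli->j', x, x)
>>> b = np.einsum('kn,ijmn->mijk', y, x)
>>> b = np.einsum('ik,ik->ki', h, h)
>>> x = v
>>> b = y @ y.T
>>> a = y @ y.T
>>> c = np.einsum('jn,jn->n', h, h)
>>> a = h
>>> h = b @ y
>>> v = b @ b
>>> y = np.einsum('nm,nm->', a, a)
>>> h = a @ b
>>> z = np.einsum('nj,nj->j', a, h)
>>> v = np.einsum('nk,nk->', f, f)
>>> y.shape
()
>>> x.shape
(7,)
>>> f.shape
(11, 3)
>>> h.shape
(2, 3)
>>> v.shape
()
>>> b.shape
(3, 3)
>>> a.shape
(2, 3)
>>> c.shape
(3,)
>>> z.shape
(3,)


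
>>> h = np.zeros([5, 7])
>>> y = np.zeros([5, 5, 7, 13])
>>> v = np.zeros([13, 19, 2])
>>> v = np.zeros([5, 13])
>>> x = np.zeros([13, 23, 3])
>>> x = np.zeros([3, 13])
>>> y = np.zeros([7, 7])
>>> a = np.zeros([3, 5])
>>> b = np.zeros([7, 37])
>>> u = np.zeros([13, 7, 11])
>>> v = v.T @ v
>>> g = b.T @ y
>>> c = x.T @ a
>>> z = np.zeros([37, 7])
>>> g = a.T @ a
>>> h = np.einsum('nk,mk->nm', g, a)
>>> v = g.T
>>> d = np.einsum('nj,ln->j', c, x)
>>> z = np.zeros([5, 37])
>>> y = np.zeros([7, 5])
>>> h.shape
(5, 3)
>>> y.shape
(7, 5)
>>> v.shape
(5, 5)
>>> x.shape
(3, 13)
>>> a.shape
(3, 5)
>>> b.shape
(7, 37)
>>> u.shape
(13, 7, 11)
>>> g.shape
(5, 5)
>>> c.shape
(13, 5)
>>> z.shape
(5, 37)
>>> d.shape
(5,)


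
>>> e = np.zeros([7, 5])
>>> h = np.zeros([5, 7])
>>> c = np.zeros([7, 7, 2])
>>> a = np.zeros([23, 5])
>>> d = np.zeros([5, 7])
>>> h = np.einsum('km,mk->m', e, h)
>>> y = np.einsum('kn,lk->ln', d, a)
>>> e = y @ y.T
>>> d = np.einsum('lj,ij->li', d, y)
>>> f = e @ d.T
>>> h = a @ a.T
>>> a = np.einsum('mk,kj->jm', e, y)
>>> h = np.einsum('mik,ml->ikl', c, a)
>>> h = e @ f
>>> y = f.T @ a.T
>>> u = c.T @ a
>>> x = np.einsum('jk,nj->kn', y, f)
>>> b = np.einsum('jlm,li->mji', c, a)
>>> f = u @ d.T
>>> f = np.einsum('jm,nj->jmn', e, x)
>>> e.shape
(23, 23)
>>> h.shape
(23, 5)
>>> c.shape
(7, 7, 2)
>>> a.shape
(7, 23)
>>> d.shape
(5, 23)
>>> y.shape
(5, 7)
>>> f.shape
(23, 23, 7)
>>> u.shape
(2, 7, 23)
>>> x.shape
(7, 23)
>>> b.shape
(2, 7, 23)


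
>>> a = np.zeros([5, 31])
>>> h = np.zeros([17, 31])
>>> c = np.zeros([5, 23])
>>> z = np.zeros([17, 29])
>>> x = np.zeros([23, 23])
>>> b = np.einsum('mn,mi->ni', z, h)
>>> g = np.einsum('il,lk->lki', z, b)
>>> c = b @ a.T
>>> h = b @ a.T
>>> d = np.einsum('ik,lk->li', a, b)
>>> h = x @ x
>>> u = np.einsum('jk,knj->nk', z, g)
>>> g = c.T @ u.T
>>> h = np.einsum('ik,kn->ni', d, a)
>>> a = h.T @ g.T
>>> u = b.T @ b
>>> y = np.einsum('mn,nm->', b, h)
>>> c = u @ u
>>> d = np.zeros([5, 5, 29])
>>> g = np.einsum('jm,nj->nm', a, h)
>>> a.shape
(29, 5)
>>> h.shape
(31, 29)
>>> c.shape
(31, 31)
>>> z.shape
(17, 29)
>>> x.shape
(23, 23)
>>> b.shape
(29, 31)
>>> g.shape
(31, 5)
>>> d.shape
(5, 5, 29)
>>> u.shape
(31, 31)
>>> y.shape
()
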